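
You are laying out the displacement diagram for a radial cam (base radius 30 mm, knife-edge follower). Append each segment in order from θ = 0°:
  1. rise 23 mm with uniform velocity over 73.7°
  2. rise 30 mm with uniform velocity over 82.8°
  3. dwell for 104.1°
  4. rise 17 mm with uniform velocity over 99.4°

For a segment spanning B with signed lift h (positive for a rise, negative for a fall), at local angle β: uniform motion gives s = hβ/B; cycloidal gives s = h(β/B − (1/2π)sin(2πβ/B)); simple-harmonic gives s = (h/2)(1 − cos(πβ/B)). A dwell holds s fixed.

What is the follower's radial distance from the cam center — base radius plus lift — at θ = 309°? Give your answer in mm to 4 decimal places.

seg 1 [0°–73.7°] uniform, h=23: full span → s += 23 → s = 23.0000
seg 2 [73.7°–156.5°] uniform, h=30: full span → s += 30 → s = 53.0000
seg 3 [156.5°–260.6°] dwell: s stays 53.0000
seg 4 [260.6°–360°] uniform, h=17: θ=309° here. β=48.4, B=99.4. 17·48.4/99.4 = 8.2777 → s = 61.2777
radial distance = base radius + s = 30 + 61.2777 = 91.2777

91.2777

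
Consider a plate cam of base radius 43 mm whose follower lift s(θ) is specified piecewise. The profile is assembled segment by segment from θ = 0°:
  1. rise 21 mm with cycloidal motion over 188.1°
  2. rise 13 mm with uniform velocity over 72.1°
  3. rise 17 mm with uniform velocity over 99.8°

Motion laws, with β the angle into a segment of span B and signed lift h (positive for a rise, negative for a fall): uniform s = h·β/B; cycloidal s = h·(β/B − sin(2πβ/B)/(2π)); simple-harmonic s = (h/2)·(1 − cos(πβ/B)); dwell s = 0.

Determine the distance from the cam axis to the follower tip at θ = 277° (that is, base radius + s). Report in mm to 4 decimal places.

seg 1 [0°–188.1°] cycloidal, h=21: full span → s += 21 → s = 21.0000
seg 2 [188.1°–260.2°] uniform, h=13: full span → s += 13 → s = 34.0000
seg 3 [260.2°–360°] uniform, h=17: θ=277° here. β=16.8, B=99.8. 17·16.8/99.8 = 2.8617 → s = 36.8617
radial distance = base radius + s = 43 + 36.8617 = 79.8617

79.8617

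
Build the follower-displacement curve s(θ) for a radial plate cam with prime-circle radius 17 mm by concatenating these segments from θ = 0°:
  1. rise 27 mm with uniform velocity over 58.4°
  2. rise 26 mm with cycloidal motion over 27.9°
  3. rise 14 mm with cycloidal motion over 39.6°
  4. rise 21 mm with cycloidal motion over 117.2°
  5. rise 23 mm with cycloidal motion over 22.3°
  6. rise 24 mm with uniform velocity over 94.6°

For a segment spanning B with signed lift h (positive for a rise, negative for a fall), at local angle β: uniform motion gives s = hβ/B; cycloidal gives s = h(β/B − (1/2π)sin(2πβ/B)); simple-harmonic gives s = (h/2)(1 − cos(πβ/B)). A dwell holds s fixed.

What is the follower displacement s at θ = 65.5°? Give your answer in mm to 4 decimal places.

seg 1 [0°–58.4°] uniform, h=27: full span → s += 27 → s = 27.0000
seg 2 [58.4°–86.3°] cycloidal, h=26: θ=65.5° here. β=7.1, B=27.9. 26·(0.2545 − sin(2π·0.2545)/(2π)) = 2.4801 → s = 29.4801

29.4801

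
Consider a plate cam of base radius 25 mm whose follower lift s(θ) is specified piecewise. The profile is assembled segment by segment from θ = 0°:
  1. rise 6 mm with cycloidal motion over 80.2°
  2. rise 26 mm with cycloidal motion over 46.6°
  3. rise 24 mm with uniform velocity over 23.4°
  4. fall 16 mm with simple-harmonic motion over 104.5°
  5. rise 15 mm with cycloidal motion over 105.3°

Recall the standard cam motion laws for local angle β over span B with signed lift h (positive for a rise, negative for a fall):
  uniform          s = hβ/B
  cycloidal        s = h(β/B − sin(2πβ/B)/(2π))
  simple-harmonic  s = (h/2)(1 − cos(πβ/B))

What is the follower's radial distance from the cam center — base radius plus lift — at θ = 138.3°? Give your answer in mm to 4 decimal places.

seg 1 [0°–80.2°] cycloidal, h=6: full span → s += 6 → s = 6.0000
seg 2 [80.2°–126.8°] cycloidal, h=26: full span → s += 26 → s = 32.0000
seg 3 [126.8°–150.2°] uniform, h=24: θ=138.3° here. β=11.5, B=23.4. 24·11.5/23.4 = 11.7949 → s = 43.7949
radial distance = base radius + s = 25 + 43.7949 = 68.7949

68.7949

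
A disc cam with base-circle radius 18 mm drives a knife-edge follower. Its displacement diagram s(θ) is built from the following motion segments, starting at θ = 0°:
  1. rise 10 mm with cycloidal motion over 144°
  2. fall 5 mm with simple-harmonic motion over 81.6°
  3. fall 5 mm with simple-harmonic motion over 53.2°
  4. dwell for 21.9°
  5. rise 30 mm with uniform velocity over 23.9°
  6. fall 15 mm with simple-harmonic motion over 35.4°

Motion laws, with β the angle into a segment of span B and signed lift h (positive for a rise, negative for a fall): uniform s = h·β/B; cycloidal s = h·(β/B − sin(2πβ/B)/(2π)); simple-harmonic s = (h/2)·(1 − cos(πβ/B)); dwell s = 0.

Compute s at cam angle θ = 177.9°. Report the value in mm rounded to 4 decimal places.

seg 1 [0°–144°] cycloidal, h=10: full span → s += 10 → s = 10.0000
seg 2 [144°–225.6°] simple-harmonic, h=-5: θ=177.9° here. β=33.9, B=81.6. -5/2·(1 − cos(π·0.4154)) = -1.8437 → s = 8.1563

8.1563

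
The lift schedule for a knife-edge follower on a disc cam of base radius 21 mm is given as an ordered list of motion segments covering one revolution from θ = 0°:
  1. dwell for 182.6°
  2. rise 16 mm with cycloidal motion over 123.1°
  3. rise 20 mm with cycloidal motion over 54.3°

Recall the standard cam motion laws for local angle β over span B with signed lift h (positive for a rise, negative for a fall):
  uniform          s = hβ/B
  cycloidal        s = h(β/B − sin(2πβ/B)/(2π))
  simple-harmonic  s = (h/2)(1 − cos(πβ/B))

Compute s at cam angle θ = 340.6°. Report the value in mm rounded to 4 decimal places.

seg 1 [0°–182.6°] dwell: s stays 0.0000
seg 2 [182.6°–305.7°] cycloidal, h=16: full span → s += 16 → s = 16.0000
seg 3 [305.7°–360°] cycloidal, h=20: θ=340.6° here. β=34.9, B=54.3. 20·(0.6427 − sin(2π·0.6427)/(2π)) = 15.3415 → s = 31.3415

31.3415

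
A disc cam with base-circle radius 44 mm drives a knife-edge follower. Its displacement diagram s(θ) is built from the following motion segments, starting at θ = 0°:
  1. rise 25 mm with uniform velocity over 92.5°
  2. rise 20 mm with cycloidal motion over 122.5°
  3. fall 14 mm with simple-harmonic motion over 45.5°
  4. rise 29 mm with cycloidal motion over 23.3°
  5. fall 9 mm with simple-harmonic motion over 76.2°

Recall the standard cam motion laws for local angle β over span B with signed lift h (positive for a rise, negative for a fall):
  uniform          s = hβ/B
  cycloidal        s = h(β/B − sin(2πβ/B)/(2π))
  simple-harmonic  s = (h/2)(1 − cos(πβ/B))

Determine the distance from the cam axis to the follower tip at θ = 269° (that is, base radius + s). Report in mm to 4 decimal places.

seg 1 [0°–92.5°] uniform, h=25: full span → s += 25 → s = 25.0000
seg 2 [92.5°–215°] cycloidal, h=20: full span → s += 20 → s = 45.0000
seg 3 [215°–260.5°] simple-harmonic, h=-14: full span → s += -14 → s = 31.0000
seg 4 [260.5°–283.8°] cycloidal, h=29: θ=269° here. β=8.5, B=23.3. 29·(0.3648 − sin(2π·0.3648)/(2π)) = 7.1136 → s = 38.1136
radial distance = base radius + s = 44 + 38.1136 = 82.1136

82.1136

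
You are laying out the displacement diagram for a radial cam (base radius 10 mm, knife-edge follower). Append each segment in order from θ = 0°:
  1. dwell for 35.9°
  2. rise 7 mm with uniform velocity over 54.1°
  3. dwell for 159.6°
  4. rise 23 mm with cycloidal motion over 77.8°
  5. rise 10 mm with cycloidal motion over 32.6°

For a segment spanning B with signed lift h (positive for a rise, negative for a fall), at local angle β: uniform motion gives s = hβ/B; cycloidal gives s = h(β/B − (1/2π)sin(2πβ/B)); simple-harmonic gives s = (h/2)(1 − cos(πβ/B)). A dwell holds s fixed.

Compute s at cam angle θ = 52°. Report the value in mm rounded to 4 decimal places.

seg 1 [0°–35.9°] dwell: s stays 0.0000
seg 2 [35.9°–90°] uniform, h=7: θ=52° here. β=16.1, B=54.1. 7·16.1/54.1 = 2.0832 → s = 2.0832

2.0832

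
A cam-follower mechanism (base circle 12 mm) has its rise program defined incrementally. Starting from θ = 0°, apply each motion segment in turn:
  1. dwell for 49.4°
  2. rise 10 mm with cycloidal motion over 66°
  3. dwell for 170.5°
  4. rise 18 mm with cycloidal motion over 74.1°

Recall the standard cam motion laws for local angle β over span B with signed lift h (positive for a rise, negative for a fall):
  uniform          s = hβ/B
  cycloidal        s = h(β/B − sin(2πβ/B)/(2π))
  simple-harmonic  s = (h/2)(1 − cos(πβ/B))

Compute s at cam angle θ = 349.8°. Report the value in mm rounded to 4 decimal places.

seg 1 [0°–49.4°] dwell: s stays 0.0000
seg 2 [49.4°–115.4°] cycloidal, h=10: full span → s += 10 → s = 10.0000
seg 3 [115.4°–285.9°] dwell: s stays 10.0000
seg 4 [285.9°–360°] cycloidal, h=18: θ=349.8° here. β=63.9, B=74.1. 18·(0.8623 − sin(2π·0.8623)/(2π)) = 17.7024 → s = 27.7024

27.7024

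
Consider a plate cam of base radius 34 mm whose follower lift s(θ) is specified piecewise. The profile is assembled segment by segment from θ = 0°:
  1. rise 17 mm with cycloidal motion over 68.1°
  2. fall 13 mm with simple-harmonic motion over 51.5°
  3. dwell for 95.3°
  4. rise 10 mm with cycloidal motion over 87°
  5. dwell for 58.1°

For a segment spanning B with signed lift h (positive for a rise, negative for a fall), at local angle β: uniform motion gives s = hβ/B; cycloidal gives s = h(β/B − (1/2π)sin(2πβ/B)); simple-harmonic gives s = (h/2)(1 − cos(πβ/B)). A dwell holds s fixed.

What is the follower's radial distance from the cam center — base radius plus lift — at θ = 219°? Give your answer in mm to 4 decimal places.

seg 1 [0°–68.1°] cycloidal, h=17: full span → s += 17 → s = 17.0000
seg 2 [68.1°–119.6°] simple-harmonic, h=-13: full span → s += -13 → s = 4.0000
seg 3 [119.6°–214.9°] dwell: s stays 4.0000
seg 4 [214.9°–301.9°] cycloidal, h=10: θ=219° here. β=4.1, B=87. 10·(0.0471 − sin(2π·0.0471)/(2π)) = 0.0069 → s = 4.0069
radial distance = base radius + s = 34 + 4.0069 = 38.0069

38.0069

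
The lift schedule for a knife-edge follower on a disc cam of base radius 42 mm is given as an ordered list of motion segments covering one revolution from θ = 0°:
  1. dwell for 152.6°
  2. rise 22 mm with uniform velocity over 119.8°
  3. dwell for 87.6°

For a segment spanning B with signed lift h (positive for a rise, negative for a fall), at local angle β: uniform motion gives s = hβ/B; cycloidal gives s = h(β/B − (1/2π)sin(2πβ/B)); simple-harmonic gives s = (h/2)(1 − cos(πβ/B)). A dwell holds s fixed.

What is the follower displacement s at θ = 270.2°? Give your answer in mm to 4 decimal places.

seg 1 [0°–152.6°] dwell: s stays 0.0000
seg 2 [152.6°–272.4°] uniform, h=22: θ=270.2° here. β=117.6, B=119.8. 22·117.6/119.8 = 21.5960 → s = 21.5960

21.5960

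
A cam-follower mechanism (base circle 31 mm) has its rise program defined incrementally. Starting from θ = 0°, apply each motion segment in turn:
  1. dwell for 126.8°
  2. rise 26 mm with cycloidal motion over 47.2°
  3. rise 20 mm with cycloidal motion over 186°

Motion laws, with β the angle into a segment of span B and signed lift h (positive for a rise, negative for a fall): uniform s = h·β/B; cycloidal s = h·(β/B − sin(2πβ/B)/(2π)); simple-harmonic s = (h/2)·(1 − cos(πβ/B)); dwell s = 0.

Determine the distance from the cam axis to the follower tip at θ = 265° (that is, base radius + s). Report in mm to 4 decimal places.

seg 1 [0°–126.8°] dwell: s stays 0.0000
seg 2 [126.8°–174°] cycloidal, h=26: full span → s += 26 → s = 26.0000
seg 3 [174°–360°] cycloidal, h=20: θ=265° here. β=91, B=186. 20·(0.4892 − sin(2π·0.4892)/(2π)) = 9.5701 → s = 35.5701
radial distance = base radius + s = 31 + 35.5701 = 66.5701

66.5701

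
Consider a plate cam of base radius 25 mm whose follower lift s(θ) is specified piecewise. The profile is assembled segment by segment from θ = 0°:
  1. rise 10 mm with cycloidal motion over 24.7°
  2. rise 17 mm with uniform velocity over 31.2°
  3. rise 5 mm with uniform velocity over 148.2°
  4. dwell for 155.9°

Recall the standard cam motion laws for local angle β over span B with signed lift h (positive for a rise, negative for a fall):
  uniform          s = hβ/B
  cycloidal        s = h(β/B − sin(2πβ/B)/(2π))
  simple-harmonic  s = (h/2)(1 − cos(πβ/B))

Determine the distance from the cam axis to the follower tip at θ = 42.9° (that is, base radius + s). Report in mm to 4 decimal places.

seg 1 [0°–24.7°] cycloidal, h=10: full span → s += 10 → s = 10.0000
seg 2 [24.7°–55.9°] uniform, h=17: θ=42.9° here. β=18.2, B=31.2. 17·18.2/31.2 = 9.9167 → s = 19.9167
radial distance = base radius + s = 25 + 19.9167 = 44.9167

44.9167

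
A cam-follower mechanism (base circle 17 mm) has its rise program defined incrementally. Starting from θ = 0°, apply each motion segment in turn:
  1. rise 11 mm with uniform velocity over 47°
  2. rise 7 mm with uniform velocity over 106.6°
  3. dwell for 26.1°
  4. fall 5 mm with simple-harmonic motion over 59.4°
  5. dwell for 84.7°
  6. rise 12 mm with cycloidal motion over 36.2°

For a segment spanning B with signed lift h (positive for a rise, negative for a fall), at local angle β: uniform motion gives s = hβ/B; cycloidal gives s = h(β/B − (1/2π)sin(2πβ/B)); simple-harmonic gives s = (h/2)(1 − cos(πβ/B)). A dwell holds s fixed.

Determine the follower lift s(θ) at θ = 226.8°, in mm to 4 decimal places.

seg 1 [0°–47°] uniform, h=11: full span → s += 11 → s = 11.0000
seg 2 [47°–153.6°] uniform, h=7: full span → s += 7 → s = 18.0000
seg 3 [153.6°–179.7°] dwell: s stays 18.0000
seg 4 [179.7°–239.1°] simple-harmonic, h=-5: θ=226.8° here. β=47.1, B=59.4. -5/2·(1 − cos(π·0.7929)) = -4.4894 → s = 13.5106

13.5106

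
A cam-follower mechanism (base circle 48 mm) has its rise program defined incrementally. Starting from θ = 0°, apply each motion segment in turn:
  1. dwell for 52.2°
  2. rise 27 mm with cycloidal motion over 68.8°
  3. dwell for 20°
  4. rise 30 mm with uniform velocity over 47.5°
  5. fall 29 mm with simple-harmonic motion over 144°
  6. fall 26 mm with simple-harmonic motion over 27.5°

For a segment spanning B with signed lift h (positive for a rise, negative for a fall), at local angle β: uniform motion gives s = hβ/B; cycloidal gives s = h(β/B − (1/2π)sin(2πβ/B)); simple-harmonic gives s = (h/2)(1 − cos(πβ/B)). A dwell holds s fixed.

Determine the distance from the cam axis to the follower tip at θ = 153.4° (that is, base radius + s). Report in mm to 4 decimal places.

seg 1 [0°–52.2°] dwell: s stays 0.0000
seg 2 [52.2°–121°] cycloidal, h=27: full span → s += 27 → s = 27.0000
seg 3 [121°–141°] dwell: s stays 27.0000
seg 4 [141°–188.5°] uniform, h=30: θ=153.4° here. β=12.4, B=47.5. 30·12.4/47.5 = 7.8316 → s = 34.8316
radial distance = base radius + s = 48 + 34.8316 = 82.8316

82.8316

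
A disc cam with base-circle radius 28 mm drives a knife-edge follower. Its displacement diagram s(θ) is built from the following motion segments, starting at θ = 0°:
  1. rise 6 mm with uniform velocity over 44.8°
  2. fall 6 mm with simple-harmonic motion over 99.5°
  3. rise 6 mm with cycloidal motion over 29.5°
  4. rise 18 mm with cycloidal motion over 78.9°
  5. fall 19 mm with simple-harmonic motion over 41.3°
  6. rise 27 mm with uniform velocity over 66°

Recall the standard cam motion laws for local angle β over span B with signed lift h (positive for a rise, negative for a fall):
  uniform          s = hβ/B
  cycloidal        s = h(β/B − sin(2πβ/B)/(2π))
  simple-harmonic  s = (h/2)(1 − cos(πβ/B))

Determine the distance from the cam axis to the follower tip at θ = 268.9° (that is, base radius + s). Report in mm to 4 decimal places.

seg 1 [0°–44.8°] uniform, h=6: full span → s += 6 → s = 6.0000
seg 2 [44.8°–144.3°] simple-harmonic, h=-6: full span → s += -6 → s = 0.0000
seg 3 [144.3°–173.8°] cycloidal, h=6: full span → s += 6 → s = 6.0000
seg 4 [173.8°–252.7°] cycloidal, h=18: full span → s += 18 → s = 24.0000
seg 5 [252.7°–294°] simple-harmonic, h=-19: θ=268.9° here. β=16.2, B=41.3. -19/2·(1 − cos(π·0.3923)) = -6.3453 → s = 17.6547
radial distance = base radius + s = 28 + 17.6547 = 45.6547

45.6547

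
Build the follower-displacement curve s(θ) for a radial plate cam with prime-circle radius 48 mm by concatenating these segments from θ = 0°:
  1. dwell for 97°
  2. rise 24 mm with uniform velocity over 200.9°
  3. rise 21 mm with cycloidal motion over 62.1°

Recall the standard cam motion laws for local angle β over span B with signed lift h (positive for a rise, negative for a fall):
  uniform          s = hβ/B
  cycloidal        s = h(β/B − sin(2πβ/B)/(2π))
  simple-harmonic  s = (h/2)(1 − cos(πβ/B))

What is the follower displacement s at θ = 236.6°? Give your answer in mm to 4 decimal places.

seg 1 [0°–97°] dwell: s stays 0.0000
seg 2 [97°–297.9°] uniform, h=24: θ=236.6° here. β=139.6, B=200.9. 24·139.6/200.9 = 16.6770 → s = 16.6770

16.6770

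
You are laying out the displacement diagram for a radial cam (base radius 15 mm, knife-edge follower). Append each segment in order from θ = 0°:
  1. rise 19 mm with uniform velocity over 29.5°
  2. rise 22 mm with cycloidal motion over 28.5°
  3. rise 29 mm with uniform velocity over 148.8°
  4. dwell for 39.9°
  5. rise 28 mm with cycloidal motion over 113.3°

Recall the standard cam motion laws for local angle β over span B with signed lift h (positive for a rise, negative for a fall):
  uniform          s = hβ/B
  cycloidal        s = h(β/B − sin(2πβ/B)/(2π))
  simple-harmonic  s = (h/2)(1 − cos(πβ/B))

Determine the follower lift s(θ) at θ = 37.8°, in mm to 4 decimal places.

seg 1 [0°–29.5°] uniform, h=19: full span → s += 19 → s = 19.0000
seg 2 [29.5°–58°] cycloidal, h=22: θ=37.8° here. β=8.3, B=28.5. 22·(0.2912 − sin(2π·0.2912)/(2π)) = 3.0224 → s = 22.0224

22.0224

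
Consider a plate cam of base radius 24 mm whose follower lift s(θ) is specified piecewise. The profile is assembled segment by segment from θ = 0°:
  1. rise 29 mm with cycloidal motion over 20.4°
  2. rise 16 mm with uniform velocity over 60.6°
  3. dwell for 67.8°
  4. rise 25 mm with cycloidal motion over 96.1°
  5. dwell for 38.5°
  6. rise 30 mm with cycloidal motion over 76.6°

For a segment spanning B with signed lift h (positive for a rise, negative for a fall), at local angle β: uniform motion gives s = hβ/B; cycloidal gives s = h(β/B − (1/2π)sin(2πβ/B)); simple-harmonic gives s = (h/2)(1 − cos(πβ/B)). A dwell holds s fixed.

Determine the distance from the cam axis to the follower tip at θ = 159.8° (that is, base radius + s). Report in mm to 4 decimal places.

seg 1 [0°–20.4°] cycloidal, h=29: full span → s += 29 → s = 29.0000
seg 2 [20.4°–81°] uniform, h=16: full span → s += 16 → s = 45.0000
seg 3 [81°–148.8°] dwell: s stays 45.0000
seg 4 [148.8°–244.9°] cycloidal, h=25: θ=159.8° here. β=11, B=96.1. 25·(0.1145 − sin(2π·0.1145)/(2π)) = 0.2404 → s = 45.2404
radial distance = base radius + s = 24 + 45.2404 = 69.2404

69.2404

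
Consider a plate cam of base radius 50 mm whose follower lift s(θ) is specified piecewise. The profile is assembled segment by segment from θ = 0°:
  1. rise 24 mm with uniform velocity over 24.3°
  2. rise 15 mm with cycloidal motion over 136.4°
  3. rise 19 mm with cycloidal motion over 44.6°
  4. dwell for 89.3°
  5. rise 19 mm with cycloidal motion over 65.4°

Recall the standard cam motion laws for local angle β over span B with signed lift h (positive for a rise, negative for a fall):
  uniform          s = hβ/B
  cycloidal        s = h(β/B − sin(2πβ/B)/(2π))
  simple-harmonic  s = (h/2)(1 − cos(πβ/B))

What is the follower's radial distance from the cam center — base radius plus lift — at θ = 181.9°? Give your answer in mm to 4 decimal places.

seg 1 [0°–24.3°] uniform, h=24: full span → s += 24 → s = 24.0000
seg 2 [24.3°–160.7°] cycloidal, h=15: full span → s += 15 → s = 39.0000
seg 3 [160.7°–205.3°] cycloidal, h=19: θ=181.9° here. β=21.2, B=44.6. 19·(0.4753 − sin(2π·0.4753)/(2π)) = 8.5647 → s = 47.5647
radial distance = base radius + s = 50 + 47.5647 = 97.5647

97.5647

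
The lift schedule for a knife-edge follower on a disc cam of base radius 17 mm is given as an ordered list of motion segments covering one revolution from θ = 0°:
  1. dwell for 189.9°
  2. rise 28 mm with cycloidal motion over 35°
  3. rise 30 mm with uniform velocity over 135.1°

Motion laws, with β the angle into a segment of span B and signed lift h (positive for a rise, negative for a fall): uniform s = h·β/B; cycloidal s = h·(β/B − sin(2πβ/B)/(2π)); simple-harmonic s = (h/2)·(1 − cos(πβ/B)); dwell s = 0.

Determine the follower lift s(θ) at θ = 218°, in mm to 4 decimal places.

seg 1 [0°–189.9°] dwell: s stays 0.0000
seg 2 [189.9°–224.9°] cycloidal, h=28: θ=218° here. β=28.1, B=35. 28·(0.8029 − sin(2π·0.8029)/(2π)) = 26.6928 → s = 26.6928

26.6928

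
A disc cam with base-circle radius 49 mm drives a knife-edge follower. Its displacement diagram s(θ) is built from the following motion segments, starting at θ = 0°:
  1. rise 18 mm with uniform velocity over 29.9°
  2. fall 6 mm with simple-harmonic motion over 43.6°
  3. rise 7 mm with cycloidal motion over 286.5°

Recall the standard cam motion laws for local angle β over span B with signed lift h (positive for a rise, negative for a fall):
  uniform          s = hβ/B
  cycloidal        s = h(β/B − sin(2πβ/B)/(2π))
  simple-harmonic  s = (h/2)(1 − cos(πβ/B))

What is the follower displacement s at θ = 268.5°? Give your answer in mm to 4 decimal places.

seg 1 [0°–29.9°] uniform, h=18: full span → s += 18 → s = 18.0000
seg 2 [29.9°–73.5°] simple-harmonic, h=-6: full span → s += -6 → s = 12.0000
seg 3 [73.5°–360°] cycloidal, h=7: θ=268.5° here. β=195, B=286.5. 7·(0.6806 − sin(2π·0.6806)/(2π)) = 5.7743 → s = 17.7743

17.7743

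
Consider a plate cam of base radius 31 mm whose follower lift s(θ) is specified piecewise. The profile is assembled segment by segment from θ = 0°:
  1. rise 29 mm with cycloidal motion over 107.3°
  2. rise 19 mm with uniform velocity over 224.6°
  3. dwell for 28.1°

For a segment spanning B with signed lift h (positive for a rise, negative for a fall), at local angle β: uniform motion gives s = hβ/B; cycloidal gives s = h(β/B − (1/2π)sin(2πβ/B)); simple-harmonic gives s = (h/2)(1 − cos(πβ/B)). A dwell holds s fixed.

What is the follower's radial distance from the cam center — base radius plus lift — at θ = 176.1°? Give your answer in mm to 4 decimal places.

seg 1 [0°–107.3°] cycloidal, h=29: full span → s += 29 → s = 29.0000
seg 2 [107.3°–331.9°] uniform, h=19: θ=176.1° here. β=68.8, B=224.6. 19·68.8/224.6 = 5.8201 → s = 34.8201
radial distance = base radius + s = 31 + 34.8201 = 65.8201

65.8201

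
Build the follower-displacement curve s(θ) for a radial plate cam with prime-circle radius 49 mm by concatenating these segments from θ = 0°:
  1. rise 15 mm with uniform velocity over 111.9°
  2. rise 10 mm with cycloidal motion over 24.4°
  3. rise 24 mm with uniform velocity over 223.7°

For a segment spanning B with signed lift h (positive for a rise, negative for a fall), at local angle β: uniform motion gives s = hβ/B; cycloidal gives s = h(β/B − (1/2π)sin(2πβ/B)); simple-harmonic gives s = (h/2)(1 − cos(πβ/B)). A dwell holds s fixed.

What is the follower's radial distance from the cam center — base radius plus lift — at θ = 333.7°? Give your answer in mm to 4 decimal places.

seg 1 [0°–111.9°] uniform, h=15: full span → s += 15 → s = 15.0000
seg 2 [111.9°–136.3°] cycloidal, h=10: full span → s += 10 → s = 25.0000
seg 3 [136.3°–360°] uniform, h=24: θ=333.7° here. β=197.4, B=223.7. 24·197.4/223.7 = 21.1784 → s = 46.1784
radial distance = base radius + s = 49 + 46.1784 = 95.1784

95.1784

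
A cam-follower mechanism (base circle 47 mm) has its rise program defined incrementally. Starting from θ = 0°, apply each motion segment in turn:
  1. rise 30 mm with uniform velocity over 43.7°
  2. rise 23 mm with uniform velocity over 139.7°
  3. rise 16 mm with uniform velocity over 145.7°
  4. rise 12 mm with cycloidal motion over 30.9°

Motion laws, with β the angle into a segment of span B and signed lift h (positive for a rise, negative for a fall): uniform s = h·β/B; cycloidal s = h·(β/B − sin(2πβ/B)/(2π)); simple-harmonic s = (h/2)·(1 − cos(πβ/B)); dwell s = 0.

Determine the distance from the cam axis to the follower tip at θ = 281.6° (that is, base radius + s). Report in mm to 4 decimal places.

seg 1 [0°–43.7°] uniform, h=30: full span → s += 30 → s = 30.0000
seg 2 [43.7°–183.4°] uniform, h=23: full span → s += 23 → s = 53.0000
seg 3 [183.4°–329.1°] uniform, h=16: θ=281.6° here. β=98.2, B=145.7. 16·98.2/145.7 = 10.7838 → s = 63.7838
radial distance = base radius + s = 47 + 63.7838 = 110.7838

110.7838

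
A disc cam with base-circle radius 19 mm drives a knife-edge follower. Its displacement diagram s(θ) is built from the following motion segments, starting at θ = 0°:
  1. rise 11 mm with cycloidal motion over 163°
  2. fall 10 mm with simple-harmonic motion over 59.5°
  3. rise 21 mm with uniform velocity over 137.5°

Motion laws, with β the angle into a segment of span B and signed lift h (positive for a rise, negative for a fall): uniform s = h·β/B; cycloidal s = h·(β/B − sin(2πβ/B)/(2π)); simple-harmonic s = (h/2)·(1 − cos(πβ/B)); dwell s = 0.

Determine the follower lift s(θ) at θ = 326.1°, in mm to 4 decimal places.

seg 1 [0°–163°] cycloidal, h=11: full span → s += 11 → s = 11.0000
seg 2 [163°–222.5°] simple-harmonic, h=-10: full span → s += -10 → s = 1.0000
seg 3 [222.5°–360°] uniform, h=21: θ=326.1° here. β=103.6, B=137.5. 21·103.6/137.5 = 15.8225 → s = 16.8225

16.8225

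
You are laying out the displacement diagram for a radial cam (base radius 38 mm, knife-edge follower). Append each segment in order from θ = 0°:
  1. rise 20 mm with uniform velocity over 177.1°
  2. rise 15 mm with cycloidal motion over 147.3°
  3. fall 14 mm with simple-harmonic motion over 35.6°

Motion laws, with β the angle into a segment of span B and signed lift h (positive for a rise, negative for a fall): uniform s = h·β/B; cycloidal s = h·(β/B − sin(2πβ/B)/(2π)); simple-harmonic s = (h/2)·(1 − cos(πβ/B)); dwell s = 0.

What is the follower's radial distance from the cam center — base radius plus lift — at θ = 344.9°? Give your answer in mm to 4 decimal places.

seg 1 [0°–177.1°] uniform, h=20: full span → s += 20 → s = 20.0000
seg 2 [177.1°–324.4°] cycloidal, h=15: full span → s += 15 → s = 35.0000
seg 3 [324.4°–360°] simple-harmonic, h=-14: θ=344.9° here. β=20.5, B=35.6. -14/2·(1 − cos(π·0.5758)) = -8.6521 → s = 26.3479
radial distance = base radius + s = 38 + 26.3479 = 64.3479

64.3479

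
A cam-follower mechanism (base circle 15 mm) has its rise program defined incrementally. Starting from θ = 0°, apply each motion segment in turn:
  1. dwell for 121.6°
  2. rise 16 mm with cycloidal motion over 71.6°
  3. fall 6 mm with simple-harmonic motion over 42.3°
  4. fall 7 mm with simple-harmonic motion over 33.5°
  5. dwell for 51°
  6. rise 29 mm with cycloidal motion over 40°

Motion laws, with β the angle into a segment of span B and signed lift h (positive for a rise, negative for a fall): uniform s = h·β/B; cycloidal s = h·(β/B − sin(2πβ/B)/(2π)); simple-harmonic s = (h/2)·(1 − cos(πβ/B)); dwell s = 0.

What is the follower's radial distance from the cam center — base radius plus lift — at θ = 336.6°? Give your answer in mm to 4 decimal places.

seg 1 [0°–121.6°] dwell: s stays 0.0000
seg 2 [121.6°–193.2°] cycloidal, h=16: full span → s += 16 → s = 16.0000
seg 3 [193.2°–235.5°] simple-harmonic, h=-6: full span → s += -6 → s = 10.0000
seg 4 [235.5°–269°] simple-harmonic, h=-7: full span → s += -7 → s = 3.0000
seg 5 [269°–320°] dwell: s stays 3.0000
seg 6 [320°–360°] cycloidal, h=29: θ=336.6° here. β=16.6, B=40. 29·(0.4150 − sin(2π·0.4150)/(2π)) = 9.6855 → s = 12.6855
radial distance = base radius + s = 15 + 12.6855 = 27.6855

27.6855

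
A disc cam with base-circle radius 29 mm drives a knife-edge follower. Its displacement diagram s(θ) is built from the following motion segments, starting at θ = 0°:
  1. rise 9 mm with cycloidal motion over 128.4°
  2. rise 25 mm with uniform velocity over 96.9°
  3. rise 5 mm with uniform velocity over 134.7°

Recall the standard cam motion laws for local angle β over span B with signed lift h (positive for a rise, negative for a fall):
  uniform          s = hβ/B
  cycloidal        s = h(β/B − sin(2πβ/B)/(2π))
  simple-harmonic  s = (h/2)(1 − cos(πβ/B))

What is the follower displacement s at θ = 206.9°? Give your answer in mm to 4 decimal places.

seg 1 [0°–128.4°] cycloidal, h=9: full span → s += 9 → s = 9.0000
seg 2 [128.4°–225.3°] uniform, h=25: θ=206.9° here. β=78.5, B=96.9. 25·78.5/96.9 = 20.2528 → s = 29.2528

29.2528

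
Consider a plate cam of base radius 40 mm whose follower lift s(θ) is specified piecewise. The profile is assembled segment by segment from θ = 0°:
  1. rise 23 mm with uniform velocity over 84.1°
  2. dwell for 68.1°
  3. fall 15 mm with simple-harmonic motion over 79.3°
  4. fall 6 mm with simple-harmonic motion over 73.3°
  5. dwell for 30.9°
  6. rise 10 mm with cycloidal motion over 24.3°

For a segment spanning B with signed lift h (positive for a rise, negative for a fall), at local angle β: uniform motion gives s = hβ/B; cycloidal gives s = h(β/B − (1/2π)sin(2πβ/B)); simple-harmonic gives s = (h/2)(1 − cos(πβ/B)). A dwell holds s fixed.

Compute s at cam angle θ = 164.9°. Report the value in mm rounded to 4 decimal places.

seg 1 [0°–84.1°] uniform, h=23: full span → s += 23 → s = 23.0000
seg 2 [84.1°–152.2°] dwell: s stays 23.0000
seg 3 [152.2°–231.5°] simple-harmonic, h=-15: θ=164.9° here. β=12.7, B=79.3. -15/2·(1 − cos(π·0.1602)) = -0.9294 → s = 22.0706

22.0706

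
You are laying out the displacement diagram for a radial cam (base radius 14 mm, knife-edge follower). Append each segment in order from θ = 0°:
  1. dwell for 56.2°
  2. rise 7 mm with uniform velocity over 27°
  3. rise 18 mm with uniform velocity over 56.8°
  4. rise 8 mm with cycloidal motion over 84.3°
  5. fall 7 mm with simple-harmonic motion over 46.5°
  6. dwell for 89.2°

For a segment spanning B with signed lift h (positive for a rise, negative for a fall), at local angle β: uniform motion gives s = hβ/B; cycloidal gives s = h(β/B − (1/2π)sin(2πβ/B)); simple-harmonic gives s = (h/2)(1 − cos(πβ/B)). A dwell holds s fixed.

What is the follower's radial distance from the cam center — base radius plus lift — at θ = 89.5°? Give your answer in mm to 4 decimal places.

seg 1 [0°–56.2°] dwell: s stays 0.0000
seg 2 [56.2°–83.2°] uniform, h=7: full span → s += 7 → s = 7.0000
seg 3 [83.2°–140°] uniform, h=18: θ=89.5° here. β=6.3, B=56.8. 18·6.3/56.8 = 1.9965 → s = 8.9965
radial distance = base radius + s = 14 + 8.9965 = 22.9965

22.9965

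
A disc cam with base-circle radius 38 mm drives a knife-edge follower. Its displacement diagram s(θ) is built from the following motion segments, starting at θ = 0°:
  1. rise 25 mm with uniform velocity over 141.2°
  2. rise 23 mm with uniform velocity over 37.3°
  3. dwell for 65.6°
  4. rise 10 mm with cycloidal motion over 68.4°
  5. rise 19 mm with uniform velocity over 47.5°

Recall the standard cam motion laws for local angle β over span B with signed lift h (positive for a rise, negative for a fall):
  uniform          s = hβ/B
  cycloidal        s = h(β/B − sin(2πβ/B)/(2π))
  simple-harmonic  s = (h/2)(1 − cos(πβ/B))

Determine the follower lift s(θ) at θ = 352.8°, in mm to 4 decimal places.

seg 1 [0°–141.2°] uniform, h=25: full span → s += 25 → s = 25.0000
seg 2 [141.2°–178.5°] uniform, h=23: full span → s += 23 → s = 48.0000
seg 3 [178.5°–244.1°] dwell: s stays 48.0000
seg 4 [244.1°–312.5°] cycloidal, h=10: full span → s += 10 → s = 58.0000
seg 5 [312.5°–360°] uniform, h=19: θ=352.8° here. β=40.3, B=47.5. 19·40.3/47.5 = 16.1200 → s = 74.1200

74.1200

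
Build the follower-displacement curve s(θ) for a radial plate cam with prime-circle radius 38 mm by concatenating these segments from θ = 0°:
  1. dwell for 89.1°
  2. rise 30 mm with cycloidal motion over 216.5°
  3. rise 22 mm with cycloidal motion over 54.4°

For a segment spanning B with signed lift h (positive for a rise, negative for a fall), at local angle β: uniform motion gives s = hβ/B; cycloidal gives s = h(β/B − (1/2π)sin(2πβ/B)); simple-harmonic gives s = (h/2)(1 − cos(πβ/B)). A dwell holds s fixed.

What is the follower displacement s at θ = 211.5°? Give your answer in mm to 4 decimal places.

seg 1 [0°–89.1°] dwell: s stays 0.0000
seg 2 [89.1°–305.6°] cycloidal, h=30: θ=211.5° here. β=122.4, B=216.5. 30·(0.5654 − sin(2π·0.5654)/(2π)) = 18.8668 → s = 18.8668

18.8668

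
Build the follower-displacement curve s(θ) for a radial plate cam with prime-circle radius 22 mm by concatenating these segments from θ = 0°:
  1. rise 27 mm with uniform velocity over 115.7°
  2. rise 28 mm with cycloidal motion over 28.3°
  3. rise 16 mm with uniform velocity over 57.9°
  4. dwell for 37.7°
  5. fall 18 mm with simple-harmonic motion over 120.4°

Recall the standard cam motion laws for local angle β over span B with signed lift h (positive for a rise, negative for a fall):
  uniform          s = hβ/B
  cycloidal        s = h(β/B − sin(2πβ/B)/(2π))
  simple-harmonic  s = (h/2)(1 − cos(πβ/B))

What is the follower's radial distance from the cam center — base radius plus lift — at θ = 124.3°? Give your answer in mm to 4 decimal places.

seg 1 [0°–115.7°] uniform, h=27: full span → s += 27 → s = 27.0000
seg 2 [115.7°–144°] cycloidal, h=28: θ=124.3° here. β=8.6, B=28.3. 28·(0.3039 − sin(2π·0.3039)/(2π)) = 4.3055 → s = 31.3055
radial distance = base radius + s = 22 + 31.3055 = 53.3055

53.3055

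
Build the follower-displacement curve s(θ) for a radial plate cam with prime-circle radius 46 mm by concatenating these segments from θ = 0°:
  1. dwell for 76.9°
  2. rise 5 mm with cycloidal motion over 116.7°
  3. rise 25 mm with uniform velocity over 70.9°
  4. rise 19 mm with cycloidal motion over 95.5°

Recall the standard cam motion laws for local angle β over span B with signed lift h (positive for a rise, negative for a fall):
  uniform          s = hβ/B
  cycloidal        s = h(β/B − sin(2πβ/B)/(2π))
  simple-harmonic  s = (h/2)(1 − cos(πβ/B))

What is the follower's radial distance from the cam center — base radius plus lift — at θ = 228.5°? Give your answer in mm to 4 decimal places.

seg 1 [0°–76.9°] dwell: s stays 0.0000
seg 2 [76.9°–193.6°] cycloidal, h=5: full span → s += 5 → s = 5.0000
seg 3 [193.6°–264.5°] uniform, h=25: θ=228.5° here. β=34.9, B=70.9. 25·34.9/70.9 = 12.3061 → s = 17.3061
radial distance = base radius + s = 46 + 17.3061 = 63.3061

63.3061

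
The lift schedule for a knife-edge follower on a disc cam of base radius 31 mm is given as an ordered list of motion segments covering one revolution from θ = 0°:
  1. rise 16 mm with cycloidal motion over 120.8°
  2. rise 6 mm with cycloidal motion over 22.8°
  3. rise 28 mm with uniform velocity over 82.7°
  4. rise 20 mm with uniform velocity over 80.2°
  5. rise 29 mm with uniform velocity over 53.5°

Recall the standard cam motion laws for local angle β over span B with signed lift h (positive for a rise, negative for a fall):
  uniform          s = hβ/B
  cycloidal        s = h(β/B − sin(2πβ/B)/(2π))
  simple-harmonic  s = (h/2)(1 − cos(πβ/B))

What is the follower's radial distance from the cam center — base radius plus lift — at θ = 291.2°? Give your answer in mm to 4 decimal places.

seg 1 [0°–120.8°] cycloidal, h=16: full span → s += 16 → s = 16.0000
seg 2 [120.8°–143.6°] cycloidal, h=6: full span → s += 6 → s = 22.0000
seg 3 [143.6°–226.3°] uniform, h=28: full span → s += 28 → s = 50.0000
seg 4 [226.3°–306.5°] uniform, h=20: θ=291.2° here. β=64.9, B=80.2. 20·64.9/80.2 = 16.1845 → s = 66.1845
radial distance = base radius + s = 31 + 66.1845 = 97.1845

97.1845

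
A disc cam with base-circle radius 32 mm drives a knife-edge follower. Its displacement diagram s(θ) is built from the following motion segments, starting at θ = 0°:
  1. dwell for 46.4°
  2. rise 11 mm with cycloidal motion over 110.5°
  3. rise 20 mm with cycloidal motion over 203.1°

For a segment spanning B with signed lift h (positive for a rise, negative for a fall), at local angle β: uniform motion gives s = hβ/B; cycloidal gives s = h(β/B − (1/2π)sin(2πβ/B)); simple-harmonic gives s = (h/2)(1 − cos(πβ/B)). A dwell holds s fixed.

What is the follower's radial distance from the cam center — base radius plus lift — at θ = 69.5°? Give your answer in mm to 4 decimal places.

seg 1 [0°–46.4°] dwell: s stays 0.0000
seg 2 [46.4°–156.9°] cycloidal, h=11: θ=69.5° here. β=23.1, B=110.5. 11·(0.2090 − sin(2π·0.2090)/(2π)) = 0.6065 → s = 0.6065
radial distance = base radius + s = 32 + 0.6065 = 32.6065

32.6065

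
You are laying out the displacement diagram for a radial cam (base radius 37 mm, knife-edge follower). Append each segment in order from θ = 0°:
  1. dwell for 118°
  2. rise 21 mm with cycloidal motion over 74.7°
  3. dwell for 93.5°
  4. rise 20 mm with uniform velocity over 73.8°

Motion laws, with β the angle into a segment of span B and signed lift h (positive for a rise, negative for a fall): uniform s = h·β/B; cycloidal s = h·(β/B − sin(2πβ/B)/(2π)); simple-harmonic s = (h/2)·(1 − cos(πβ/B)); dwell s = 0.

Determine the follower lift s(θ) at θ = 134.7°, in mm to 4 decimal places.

seg 1 [0°–118°] dwell: s stays 0.0000
seg 2 [118°–192.7°] cycloidal, h=21: θ=134.7° here. β=16.7, B=74.7. 21·(0.2236 − sin(2π·0.2236)/(2π)) = 1.3985 → s = 1.3985

1.3985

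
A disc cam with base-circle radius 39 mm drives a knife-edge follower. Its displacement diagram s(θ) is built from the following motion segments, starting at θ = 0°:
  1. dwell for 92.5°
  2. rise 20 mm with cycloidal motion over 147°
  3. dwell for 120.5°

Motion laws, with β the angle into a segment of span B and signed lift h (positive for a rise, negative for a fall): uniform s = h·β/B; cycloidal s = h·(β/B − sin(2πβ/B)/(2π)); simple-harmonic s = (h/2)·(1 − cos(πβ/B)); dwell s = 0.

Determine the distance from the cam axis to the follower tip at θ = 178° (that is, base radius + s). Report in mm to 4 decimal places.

seg 1 [0°–92.5°] dwell: s stays 0.0000
seg 2 [92.5°–239.5°] cycloidal, h=20: θ=178° here. β=85.5, B=147. 20·(0.5816 − sin(2π·0.5816)/(2π)) = 13.1947 → s = 13.1947
radial distance = base radius + s = 39 + 13.1947 = 52.1947

52.1947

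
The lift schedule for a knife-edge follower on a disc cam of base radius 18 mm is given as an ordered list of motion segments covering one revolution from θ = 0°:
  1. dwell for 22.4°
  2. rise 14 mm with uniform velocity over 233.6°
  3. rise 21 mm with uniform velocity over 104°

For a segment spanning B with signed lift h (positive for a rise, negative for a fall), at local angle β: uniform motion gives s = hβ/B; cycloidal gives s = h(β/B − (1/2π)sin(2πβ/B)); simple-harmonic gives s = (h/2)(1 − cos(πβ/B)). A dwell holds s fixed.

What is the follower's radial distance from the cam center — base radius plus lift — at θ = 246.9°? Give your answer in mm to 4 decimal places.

seg 1 [0°–22.4°] dwell: s stays 0.0000
seg 2 [22.4°–256°] uniform, h=14: θ=246.9° here. β=224.5, B=233.6. 14·224.5/233.6 = 13.4546 → s = 13.4546
radial distance = base radius + s = 18 + 13.4546 = 31.4546

31.4546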